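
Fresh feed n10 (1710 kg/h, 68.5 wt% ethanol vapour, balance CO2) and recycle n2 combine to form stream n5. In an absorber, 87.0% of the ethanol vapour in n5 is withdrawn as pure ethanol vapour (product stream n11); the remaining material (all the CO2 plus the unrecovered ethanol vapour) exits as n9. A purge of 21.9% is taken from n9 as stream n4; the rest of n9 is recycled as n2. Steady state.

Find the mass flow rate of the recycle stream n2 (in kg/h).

CO2 enters only via n10 and leaves only via the purge: 1710×0.315 = 0.219×(CO2 in n9), and the absorber passes all CO2, so CO2 in n5 = CO2 in n9 = 2459.6 kg/h.
ethanol vapour in n5: m_A = 1710×0.685 + (1−0.219)·(1−0.870)·m_A, so m_A = 1171.4/0.8985 = 1303.7 kg/h.
n9 = (1−0.870)×1303.7 + 2459.6 = 2629.1 kg/h.
Recycle n2 = (1−0.219)×2629.1 = 2053.3 kg/h.

2053 kg/h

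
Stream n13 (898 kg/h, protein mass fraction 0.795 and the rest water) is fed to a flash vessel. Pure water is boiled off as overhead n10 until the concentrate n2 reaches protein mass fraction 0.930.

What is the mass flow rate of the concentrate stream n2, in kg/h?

767.6 kg/h

protein is conserved: 898×0.795 = 713.91 kg/h all reports to the concentrate.
Concentrate = 713.91/(target fraction) = 767.65 kg/h.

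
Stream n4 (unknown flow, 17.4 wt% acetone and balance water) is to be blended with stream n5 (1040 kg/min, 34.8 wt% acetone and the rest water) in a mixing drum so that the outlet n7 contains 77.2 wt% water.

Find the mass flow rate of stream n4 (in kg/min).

2311 kg/min

Let n4 be the unknown flow. Total out = 1040 + n4.
water balance: 678.08 + 0.826·n4 = 0.772·(1040 + n4)
(0.826 − 0.772)·n4 = 0.772×1040 − 678.08 = 124.8
n4 = 124.8 / 0.054 = 2311.1 kg/min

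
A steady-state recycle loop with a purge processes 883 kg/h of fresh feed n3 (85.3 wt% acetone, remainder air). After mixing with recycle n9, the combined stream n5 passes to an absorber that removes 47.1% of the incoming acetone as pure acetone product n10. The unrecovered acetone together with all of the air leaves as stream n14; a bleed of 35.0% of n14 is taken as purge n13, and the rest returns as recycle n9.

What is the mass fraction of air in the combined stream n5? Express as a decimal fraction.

0.244

air enters only via n3 and leaves only via the purge: 883×0.147 = 0.350×(air in n14), and the absorber passes all air, so air in n5 = air in n14 = 370.86 kg/h.
acetone in n5: m_A = 883×0.853 + (1−0.350)·(1−0.471)·m_A, so m_A = 753.2/0.6562 = 1147.9 kg/h.
n5 = 1147.9 + 370.86 = 1518.8 kg/h.
air fraction in n5 = 370.86/1518.8 = 0.244.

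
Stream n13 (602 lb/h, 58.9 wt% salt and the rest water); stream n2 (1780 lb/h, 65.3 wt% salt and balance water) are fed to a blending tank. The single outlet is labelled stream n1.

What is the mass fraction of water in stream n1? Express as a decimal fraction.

Total flow out = 602 + 1780 = 2382 lb/h.
water in = 602×0.411 + 1780×0.347 = 865.08 lb/h.
water mass fraction in n1 = 865.08/2382 = 0.363.

0.363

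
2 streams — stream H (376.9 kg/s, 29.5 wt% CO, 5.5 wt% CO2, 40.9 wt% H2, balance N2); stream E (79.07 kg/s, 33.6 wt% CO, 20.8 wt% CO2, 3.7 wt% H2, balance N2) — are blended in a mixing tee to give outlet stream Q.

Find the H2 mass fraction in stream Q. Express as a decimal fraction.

0.344

Total flow out = 376.9 + 79.07 = 455.97 kg/s.
H2 in = 376.9×0.409 + 79.07×0.037 = 157.08 kg/s.
H2 mass fraction in Q = 157.08/455.97 = 0.344.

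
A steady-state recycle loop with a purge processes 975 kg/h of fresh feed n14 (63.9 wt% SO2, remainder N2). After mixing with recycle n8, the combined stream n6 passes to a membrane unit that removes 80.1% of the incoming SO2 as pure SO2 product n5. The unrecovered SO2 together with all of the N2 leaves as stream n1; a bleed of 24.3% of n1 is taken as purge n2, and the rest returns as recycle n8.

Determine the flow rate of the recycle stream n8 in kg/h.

1207 kg/h

N2 enters only via n14 and leaves only via the purge: 975×0.361 = 0.243×(N2 in n1), and the membrane unit passes all N2, so N2 in n6 = N2 in n1 = 1448.5 kg/h.
SO2 in n6: m_A = 975×0.639 + (1−0.243)·(1−0.801)·m_A, so m_A = 623.02/0.8494 = 733.53 kg/h.
n1 = (1−0.801)×733.53 + 1448.5 = 1594.4 kg/h.
Recycle n8 = (1−0.243)×1594.4 = 1207 kg/h.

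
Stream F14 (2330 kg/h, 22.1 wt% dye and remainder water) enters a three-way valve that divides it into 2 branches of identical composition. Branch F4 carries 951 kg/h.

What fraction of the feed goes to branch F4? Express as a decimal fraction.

Fraction to F4 = 951/2330 = 0.4082.

0.408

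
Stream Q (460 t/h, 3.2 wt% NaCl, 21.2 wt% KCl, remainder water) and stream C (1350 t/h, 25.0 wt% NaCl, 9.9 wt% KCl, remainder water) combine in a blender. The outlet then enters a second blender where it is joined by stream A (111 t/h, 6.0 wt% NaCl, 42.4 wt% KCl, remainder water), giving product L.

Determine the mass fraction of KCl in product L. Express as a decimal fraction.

0.145

Overall, product flow = 1921 t/h.
KCl in = 460×0.212 + 1350×0.099 + 111×0.424 = 278.23 t/h.
KCl fraction in L = 0.145.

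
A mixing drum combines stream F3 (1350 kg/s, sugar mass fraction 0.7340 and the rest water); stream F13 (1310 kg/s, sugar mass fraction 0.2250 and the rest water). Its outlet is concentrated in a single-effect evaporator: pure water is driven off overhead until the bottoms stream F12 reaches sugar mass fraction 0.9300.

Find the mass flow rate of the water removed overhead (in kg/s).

1278 kg/s

sugar entering = 1350×0.734 + 1310×0.225 = 1285.7 kg/s.
All sugar reports to F12, so F12 = 1285.7/0.930 = 1382.4 kg/s.
Total feed = 2660 kg/s; overhead = 2660 − 1382.4 = 1277.6 kg/s.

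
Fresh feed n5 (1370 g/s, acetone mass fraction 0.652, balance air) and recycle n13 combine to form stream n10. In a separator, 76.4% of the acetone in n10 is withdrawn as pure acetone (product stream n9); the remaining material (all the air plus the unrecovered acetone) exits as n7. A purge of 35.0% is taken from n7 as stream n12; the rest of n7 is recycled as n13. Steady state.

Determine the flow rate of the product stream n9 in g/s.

806.1 g/s

acetone in n10: m_A = 1370×0.652 + (1−0.350)·(1−0.764)·m_A, so m_A = 893.24/0.8466 = 1055.1 g/s.
Product n9 = 0.764×1055.1 = 806.09 g/s.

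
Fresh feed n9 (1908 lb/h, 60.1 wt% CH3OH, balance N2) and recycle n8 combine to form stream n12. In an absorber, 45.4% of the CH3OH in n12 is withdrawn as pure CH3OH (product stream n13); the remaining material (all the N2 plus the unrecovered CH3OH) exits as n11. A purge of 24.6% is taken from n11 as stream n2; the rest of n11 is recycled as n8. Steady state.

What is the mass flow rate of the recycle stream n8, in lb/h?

3136 lb/h

N2 enters only via n9 and leaves only via the purge: 1908×0.399 = 0.246×(N2 in n11), and the absorber passes all N2, so N2 in n12 = N2 in n11 = 3094.7 lb/h.
CH3OH in n12: m_A = 1908×0.601 + (1−0.246)·(1−0.454)·m_A, so m_A = 1146.7/0.5883 = 1949.1 lb/h.
n11 = (1−0.454)×1949.1 + 3094.7 = 4158.9 lb/h.
Recycle n8 = (1−0.246)×4158.9 = 3135.8 lb/h.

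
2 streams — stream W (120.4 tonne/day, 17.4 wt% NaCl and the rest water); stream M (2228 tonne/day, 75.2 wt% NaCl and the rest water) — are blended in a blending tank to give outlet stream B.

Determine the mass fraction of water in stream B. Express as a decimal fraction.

0.2776

Total flow out = 120.4 + 2228 = 2348.4 tonne/day.
water in = 120.4×0.826 + 2228×0.248 = 651.99 tonne/day.
water mass fraction in B = 651.99/2348.4 = 0.2776.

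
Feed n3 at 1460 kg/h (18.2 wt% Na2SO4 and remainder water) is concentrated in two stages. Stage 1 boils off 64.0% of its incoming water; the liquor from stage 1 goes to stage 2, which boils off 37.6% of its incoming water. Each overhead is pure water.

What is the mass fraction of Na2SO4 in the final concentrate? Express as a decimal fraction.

0.4976

water in feed = 1460×0.818 = 1194.3 kg/h.
After stage 1: water left = (1−0.640)×1194.3 = 429.94; stream total = 695.66 kg/h.
After stage 2: water left = (1−0.376)×429.94 = 268.28; final concentrate = 534 kg/h.
Na2SO4 fraction = 265.72/534 = 0.4976.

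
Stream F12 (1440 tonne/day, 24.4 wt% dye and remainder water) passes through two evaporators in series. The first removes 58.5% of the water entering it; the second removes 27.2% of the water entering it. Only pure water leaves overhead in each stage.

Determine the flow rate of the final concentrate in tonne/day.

water in feed = 1440×0.756 = 1088.6 tonne/day.
After stage 1: water left = (1−0.585)×1088.6 = 451.79; stream total = 803.15 tonne/day.
After stage 2: water left = (1−0.272)×451.79 = 328.9; final concentrate = 680.26 tonne/day.

680.3 tonne/day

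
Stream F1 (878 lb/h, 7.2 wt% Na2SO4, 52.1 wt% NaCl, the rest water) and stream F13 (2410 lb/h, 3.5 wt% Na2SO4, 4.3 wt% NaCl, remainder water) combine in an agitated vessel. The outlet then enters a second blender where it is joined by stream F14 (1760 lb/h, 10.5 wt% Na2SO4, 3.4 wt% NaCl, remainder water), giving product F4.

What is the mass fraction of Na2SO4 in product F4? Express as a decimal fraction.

Overall, product flow = 5048 lb/h.
Na2SO4 in = 878×0.072 + 2410×0.035 + 1760×0.105 = 332.37 lb/h.
Na2SO4 fraction in F4 = 0.066.

0.066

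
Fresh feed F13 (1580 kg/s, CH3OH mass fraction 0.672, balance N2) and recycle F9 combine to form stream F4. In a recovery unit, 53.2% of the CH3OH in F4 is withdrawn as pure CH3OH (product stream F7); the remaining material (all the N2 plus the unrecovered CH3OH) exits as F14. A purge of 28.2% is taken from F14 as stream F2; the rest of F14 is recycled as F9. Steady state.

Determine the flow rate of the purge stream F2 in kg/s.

N2 enters only via F13 and leaves only via the purge: 1580×0.328 = 0.282×(N2 in F14), and the recovery unit passes all N2, so N2 in F4 = N2 in F14 = 1837.7 kg/s.
CH3OH in F4: m_A = 1580×0.672 + (1−0.282)·(1−0.532)·m_A, so m_A = 1061.8/0.6640 = 1599.1 kg/s.
F14 = (1−0.532)×1599.1 + 1837.7 = 2586.1 kg/s.
Purge F2 = 0.282×2586.1 = 729.28 kg/s.

729.3 kg/s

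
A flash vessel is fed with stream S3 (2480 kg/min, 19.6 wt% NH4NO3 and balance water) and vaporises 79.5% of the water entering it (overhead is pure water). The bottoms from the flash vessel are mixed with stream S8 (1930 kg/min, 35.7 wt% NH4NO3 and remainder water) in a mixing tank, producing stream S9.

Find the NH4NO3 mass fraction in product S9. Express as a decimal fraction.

Vapour removed = 0.795×0.804×2480 = 1585.2 kg/min; concentrate = 894.83 kg/min.
NH4NO3 reaching the mixer = 486.08 (from concentrate) + 1930×0.357 = 1175.1 kg/min.
Product flow = 894.83 + 1930 = 2824.8 kg/min; NH4NO3 fraction = 0.416.

0.416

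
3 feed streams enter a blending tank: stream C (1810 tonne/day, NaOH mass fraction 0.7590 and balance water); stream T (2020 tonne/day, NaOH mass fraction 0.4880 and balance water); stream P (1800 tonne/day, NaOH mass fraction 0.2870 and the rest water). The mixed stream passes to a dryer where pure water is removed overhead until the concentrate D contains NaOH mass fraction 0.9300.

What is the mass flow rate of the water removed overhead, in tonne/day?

NaOH entering = 1810×0.759 + 2020×0.488 + 1800×0.287 = 2876.1 tonne/day.
All NaOH reports to D, so D = 2876.1/0.930 = 3092.6 tonne/day.
Total feed = 5630 tonne/day; overhead = 5630 − 3092.6 = 2537.4 tonne/day.

2537 tonne/day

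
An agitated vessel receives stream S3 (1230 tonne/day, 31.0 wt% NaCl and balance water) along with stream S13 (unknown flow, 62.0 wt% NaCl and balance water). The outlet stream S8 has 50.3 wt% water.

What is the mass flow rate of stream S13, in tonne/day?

Let S13 be the unknown flow. Total out = 1230 + S13.
water balance: 848.7 + 0.380·S13 = 0.503·(1230 + S13)
(0.380 − 0.503)·S13 = 0.503×1230 − 848.7 = -230.01
S13 = -230.01 / -0.123 = 1870 tonne/day

1870 tonne/day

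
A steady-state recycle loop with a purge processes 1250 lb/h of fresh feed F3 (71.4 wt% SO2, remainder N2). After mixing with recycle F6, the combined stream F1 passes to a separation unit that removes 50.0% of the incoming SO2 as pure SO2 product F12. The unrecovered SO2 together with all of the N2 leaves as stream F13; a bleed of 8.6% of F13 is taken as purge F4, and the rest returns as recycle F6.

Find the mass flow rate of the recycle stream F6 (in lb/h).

N2 enters only via F3 and leaves only via the purge: 1250×0.286 = 0.086×(N2 in F13), and the separation unit passes all N2, so N2 in F1 = N2 in F13 = 4157 lb/h.
SO2 in F1: m_A = 1250×0.714 + (1−0.086)·(1−0.500)·m_A, so m_A = 892.5/0.5430 = 1643.6 lb/h.
F13 = (1−0.500)×1643.6 + 4157 = 4978.8 lb/h.
Recycle F6 = (1−0.086)×4978.8 = 4550.6 lb/h.

4551 lb/h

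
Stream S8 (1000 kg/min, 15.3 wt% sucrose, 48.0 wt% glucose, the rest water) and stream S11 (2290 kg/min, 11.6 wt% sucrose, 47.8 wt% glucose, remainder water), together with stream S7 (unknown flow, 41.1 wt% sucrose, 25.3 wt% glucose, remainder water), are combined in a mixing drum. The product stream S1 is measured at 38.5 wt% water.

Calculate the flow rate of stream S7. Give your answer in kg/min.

Let S7 be the unknown flow. Total out = 3290 + S7.
water balance: 1296.7 + 0.336·S7 = 0.385·(3290 + S7)
(0.336 − 0.385)·S7 = 0.385×3290 − 1296.7 = -30.09
S7 = -30.09 / -0.049 = 614.08 kg/min

614.1 kg/min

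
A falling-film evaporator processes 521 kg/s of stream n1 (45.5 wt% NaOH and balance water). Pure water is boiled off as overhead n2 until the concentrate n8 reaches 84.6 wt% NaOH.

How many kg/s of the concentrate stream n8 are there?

NaOH is conserved: 521×0.455 = 237.06 kg/s all reports to the concentrate.
Concentrate = 237.06/(target fraction) = 280.21 kg/s.

280.2 kg/s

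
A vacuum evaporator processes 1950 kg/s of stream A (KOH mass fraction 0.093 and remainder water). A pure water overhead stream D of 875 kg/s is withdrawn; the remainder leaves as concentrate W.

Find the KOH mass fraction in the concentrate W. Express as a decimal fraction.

KOH is not removed: 1950×0.093 = 181.35 kg/s of KOH enters W.
Concentrate = 1950 − 875 = 1075 kg/s.
Mass fraction = 181.35/1075 = 0.169.

0.169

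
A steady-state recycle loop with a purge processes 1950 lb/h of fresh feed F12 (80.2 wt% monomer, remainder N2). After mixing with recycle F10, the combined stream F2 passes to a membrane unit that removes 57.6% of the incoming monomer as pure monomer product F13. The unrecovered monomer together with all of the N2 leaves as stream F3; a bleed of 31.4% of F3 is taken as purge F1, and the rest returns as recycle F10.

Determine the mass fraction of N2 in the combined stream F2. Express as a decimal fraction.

N2 enters only via F12 and leaves only via the purge: 1950×0.198 = 0.314×(N2 in F3), and the membrane unit passes all N2, so N2 in F2 = N2 in F3 = 1229.6 lb/h.
monomer in F2: m_A = 1950×0.802 + (1−0.314)·(1−0.576)·m_A, so m_A = 1563.9/0.7091 = 2205.4 lb/h.
F2 = 2205.4 + 1229.6 = 3435 lb/h.
N2 fraction in F2 = 1229.6/3435 = 0.3580.

0.3580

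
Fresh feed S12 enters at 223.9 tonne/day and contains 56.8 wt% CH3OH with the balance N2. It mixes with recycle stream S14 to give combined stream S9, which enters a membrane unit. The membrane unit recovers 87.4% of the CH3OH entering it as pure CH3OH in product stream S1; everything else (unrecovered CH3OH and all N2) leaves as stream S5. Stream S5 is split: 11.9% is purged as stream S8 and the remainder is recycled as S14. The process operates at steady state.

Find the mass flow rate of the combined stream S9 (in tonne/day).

955.9 tonne/day

N2 enters only via S12 and leaves only via the purge: 223.9×0.432 = 0.119×(N2 in S5), and the membrane unit passes all N2, so N2 in S9 = N2 in S5 = 812.81 tonne/day.
CH3OH in S9: m_A = 223.9×0.568 + (1−0.119)·(1−0.874)·m_A, so m_A = 127.18/0.8890 = 143.06 tonne/day.
S9 = 143.06 + 812.81 = 955.87 tonne/day.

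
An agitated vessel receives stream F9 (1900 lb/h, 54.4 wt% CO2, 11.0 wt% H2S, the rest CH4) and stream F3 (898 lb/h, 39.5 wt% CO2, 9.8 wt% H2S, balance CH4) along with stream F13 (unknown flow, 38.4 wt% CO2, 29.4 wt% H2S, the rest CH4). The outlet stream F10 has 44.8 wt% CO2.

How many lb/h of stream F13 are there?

Let F13 be the unknown flow. Total out = 2798 + F13.
CO2 balance: 1388.3 + 0.384·F13 = 0.448·(2798 + F13)
(0.384 − 0.448)·F13 = 0.448×2798 − 1388.3 = -134.81
F13 = -134.81 / -0.064 = 2106.3 lb/h

2106 lb/h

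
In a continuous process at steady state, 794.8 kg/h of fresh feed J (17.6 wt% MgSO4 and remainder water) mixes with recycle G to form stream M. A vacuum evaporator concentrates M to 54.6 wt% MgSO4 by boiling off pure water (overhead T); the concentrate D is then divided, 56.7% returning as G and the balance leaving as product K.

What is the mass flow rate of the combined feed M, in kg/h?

Overall MgSO4 balance (none leaves overhead): MgSO4 in fresh feed = MgSO4 in product, i.e. 794.8×0.176 = (1−0.567)·D·0.546.
D = 139.88/(0.546×0.433) = 591.68 kg/h.
Recycle G = 0.567×591.68 = 335.48 kg/h.
Combined feed M = 794.8 + 335.48 = 1130.3 kg/h.

1130 kg/h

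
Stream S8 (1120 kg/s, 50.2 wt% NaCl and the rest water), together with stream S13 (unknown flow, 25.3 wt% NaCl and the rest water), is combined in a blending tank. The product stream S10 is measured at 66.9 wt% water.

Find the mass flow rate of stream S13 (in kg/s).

2455 kg/s

Let S13 be the unknown flow. Total out = 1120 + S13.
water balance: 557.76 + 0.747·S13 = 0.669·(1120 + S13)
(0.747 − 0.669)·S13 = 0.669×1120 − 557.76 = 191.52
S13 = 191.52 / 0.078 = 2455.4 kg/s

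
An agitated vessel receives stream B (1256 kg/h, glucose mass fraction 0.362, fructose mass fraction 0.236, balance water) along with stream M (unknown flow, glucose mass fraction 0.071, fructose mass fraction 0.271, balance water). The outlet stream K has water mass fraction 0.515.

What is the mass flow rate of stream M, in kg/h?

Let M be the unknown flow. Total out = 1256 + M.
water balance: 504.91 + 0.658·M = 0.515·(1256 + M)
(0.658 − 0.515)·M = 0.515×1256 − 504.91 = 141.93
M = 141.93 / 0.143 = 992.5 kg/h

992.5 kg/h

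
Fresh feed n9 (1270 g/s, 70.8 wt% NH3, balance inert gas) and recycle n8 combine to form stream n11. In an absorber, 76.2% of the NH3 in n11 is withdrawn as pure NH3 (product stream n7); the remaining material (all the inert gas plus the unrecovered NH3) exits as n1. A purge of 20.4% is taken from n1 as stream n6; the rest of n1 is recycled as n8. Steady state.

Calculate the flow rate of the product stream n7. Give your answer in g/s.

NH3 in n11: m_A = 1270×0.708 + (1−0.204)·(1−0.762)·m_A, so m_A = 899.16/0.8106 = 1109.3 g/s.
Product n7 = 0.762×1109.3 = 845.3 g/s.

845.3 g/s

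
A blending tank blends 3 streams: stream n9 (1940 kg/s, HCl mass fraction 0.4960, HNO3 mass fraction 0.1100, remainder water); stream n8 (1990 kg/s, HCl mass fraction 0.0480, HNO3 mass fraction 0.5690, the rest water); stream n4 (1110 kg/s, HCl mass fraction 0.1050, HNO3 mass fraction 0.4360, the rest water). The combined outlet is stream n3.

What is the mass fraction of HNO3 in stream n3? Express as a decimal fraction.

Total flow out = 1940 + 1990 + 1110 = 5040 kg/s.
HNO3 in = 1940×0.110 + 1990×0.569 + 1110×0.436 = 1829.7 kg/s.
HNO3 mass fraction in n3 = 1829.7/5040 = 0.3630.

0.3630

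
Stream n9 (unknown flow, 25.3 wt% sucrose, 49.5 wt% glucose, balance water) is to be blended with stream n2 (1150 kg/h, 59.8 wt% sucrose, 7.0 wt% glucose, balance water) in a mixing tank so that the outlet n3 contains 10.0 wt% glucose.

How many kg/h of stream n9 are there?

Let n9 be the unknown flow. Total out = 1150 + n9.
glucose balance: 80.5 + 0.495·n9 = 0.100·(1150 + n9)
(0.495 − 0.100)·n9 = 0.100×1150 − 80.5 = 34.5
n9 = 34.5 / 0.395 = 87.342 kg/h

87.34 kg/h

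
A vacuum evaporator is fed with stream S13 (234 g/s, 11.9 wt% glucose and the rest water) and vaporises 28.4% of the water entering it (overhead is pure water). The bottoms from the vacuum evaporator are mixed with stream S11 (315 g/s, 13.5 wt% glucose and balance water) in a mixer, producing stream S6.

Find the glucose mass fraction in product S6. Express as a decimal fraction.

Vapour removed = 0.284×0.881×234 = 58.548 g/s; concentrate = 175.45 g/s.
glucose reaching the mixer = 27.846 (from concentrate) + 315×0.135 = 70.371 g/s.
Product flow = 175.45 + 315 = 490.45 g/s; glucose fraction = 0.1435.

0.1435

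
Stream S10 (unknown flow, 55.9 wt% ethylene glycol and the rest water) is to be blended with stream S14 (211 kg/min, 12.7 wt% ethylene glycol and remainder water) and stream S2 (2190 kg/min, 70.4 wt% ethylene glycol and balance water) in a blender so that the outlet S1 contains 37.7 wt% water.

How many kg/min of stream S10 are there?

Let S10 be the unknown flow. Total out = 2401 + S10.
water balance: 832.44 + 0.441·S10 = 0.377·(2401 + S10)
(0.441 − 0.377)·S10 = 0.377×2401 − 832.44 = 72.734
S10 = 72.734 / 0.064 = 1136.5 kg/min

1136 kg/min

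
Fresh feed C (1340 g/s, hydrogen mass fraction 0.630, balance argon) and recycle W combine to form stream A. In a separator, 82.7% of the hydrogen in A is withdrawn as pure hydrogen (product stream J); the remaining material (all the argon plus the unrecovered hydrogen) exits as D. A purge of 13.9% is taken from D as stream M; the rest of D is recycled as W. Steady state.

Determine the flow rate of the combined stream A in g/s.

4559 g/s

argon enters only via C and leaves only via the purge: 1340×0.370 = 0.139×(argon in D), and the separator passes all argon, so argon in A = argon in D = 3566.9 g/s.
hydrogen in A: m_A = 1340×0.630 + (1−0.139)·(1−0.827)·m_A, so m_A = 844.2/0.8510 = 991.95 g/s.
A = 991.95 + 3566.9 = 4558.9 g/s.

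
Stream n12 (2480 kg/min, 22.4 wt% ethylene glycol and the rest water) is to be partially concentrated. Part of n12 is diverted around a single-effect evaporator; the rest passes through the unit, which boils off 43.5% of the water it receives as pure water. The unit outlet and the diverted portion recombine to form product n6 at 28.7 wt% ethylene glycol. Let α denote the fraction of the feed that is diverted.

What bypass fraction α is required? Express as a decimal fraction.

All 2480×0.224 = 555.52 kg/min of ethylene glycol reaches n6, so n6 = 555.52/0.287 = 1935.6 kg/min and vapour = 544.39 kg/min.
The evaporator receives (1−α)·2480 of feed at 0.776 water and removes 0.435 of that water:
0.435×0.776×(1−α)×2480 = 544.39
(1−α) = 544.39/837.15 = 0.6503;  α = 0.3497.

0.350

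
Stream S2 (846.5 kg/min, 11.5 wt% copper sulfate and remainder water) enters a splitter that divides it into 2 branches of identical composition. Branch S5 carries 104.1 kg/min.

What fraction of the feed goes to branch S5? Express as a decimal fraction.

0.123

Fraction to S5 = 104.1/846.5 = 0.1230.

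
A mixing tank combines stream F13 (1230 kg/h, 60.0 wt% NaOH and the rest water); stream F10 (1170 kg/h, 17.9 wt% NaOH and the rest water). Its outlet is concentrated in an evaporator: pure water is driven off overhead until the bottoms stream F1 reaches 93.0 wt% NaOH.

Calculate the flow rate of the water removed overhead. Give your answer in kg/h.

NaOH entering = 1230×0.600 + 1170×0.179 = 947.43 kg/h.
All NaOH reports to F1, so F1 = 947.43/0.930 = 1018.7 kg/h.
Total feed = 2400 kg/h; overhead = 2400 − 1018.7 = 1381.3 kg/h.

1381 kg/h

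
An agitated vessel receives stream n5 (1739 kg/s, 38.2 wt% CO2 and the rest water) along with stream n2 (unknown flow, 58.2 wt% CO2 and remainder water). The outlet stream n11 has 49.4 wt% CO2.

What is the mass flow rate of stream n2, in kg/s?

Let n2 be the unknown flow. Total out = 1739 + n2.
CO2 balance: 664.3 + 0.582·n2 = 0.494·(1739 + n2)
(0.582 − 0.494)·n2 = 0.494×1739 − 664.3 = 194.77
n2 = 194.77 / 0.088 = 2213.3 kg/s

2213 kg/s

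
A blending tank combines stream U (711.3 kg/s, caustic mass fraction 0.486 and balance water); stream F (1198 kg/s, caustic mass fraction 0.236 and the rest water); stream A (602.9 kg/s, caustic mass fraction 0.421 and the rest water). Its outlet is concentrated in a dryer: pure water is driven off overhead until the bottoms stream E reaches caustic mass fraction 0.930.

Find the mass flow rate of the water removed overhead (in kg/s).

1564 kg/s

caustic entering = 711.3×0.486 + 1198×0.236 + 602.9×0.421 = 882.24 kg/s.
All caustic reports to E, so E = 882.24/0.930 = 948.65 kg/s.
Total feed = 2512.2 kg/s; overhead = 2512.2 − 948.65 = 1563.6 kg/s.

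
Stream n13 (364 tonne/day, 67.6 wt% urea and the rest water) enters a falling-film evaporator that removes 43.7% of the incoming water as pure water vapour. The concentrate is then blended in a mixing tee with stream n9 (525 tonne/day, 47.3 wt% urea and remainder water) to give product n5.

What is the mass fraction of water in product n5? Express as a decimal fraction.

Vapour removed = 0.437×0.324×364 = 51.538 tonne/day; concentrate = 312.46 tonne/day.
water reaching the mixer = 66.398 (from concentrate) + 525×0.527 = 343.07 tonne/day.
Product flow = 312.46 + 525 = 837.46 tonne/day; water fraction = 0.410.

0.410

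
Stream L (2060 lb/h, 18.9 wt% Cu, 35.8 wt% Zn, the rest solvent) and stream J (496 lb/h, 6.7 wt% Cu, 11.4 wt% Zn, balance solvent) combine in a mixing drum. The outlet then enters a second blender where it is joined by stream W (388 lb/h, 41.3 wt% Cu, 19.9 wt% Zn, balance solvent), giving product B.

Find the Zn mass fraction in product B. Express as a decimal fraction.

Overall, product flow = 2944 lb/h.
Zn in = 2060×0.358 + 496×0.114 + 388×0.199 = 871.24 lb/h.
Zn fraction in B = 0.296.

0.296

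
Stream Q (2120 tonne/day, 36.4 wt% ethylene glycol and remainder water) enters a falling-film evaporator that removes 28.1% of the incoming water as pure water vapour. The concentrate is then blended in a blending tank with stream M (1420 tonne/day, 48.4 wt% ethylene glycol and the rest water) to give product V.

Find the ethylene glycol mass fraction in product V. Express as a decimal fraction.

Vapour removed = 0.281×0.636×2120 = 378.88 tonne/day; concentrate = 1741.1 tonne/day.
ethylene glycol reaching the mixer = 771.68 (from concentrate) + 1420×0.484 = 1459 tonne/day.
Product flow = 1741.1 + 1420 = 3161.1 tonne/day; ethylene glycol fraction = 0.462.

0.462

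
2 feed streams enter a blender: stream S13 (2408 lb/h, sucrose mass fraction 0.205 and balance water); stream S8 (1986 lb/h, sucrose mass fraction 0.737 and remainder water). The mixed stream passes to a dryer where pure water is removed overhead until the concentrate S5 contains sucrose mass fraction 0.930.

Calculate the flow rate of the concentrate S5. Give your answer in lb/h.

2105 lb/h

sucrose entering = 2408×0.205 + 1986×0.737 = 1957.3 lb/h.
All sucrose reports to S5, so S5 = 1957.3/0.930 = 2104.6 lb/h.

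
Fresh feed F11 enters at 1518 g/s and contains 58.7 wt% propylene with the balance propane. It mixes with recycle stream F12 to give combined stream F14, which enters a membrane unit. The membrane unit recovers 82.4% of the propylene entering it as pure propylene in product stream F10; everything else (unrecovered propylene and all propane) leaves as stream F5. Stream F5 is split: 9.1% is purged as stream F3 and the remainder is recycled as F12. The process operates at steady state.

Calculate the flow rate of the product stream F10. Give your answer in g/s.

874.1 g/s

propylene in F14: m_A = 1518×0.587 + (1−0.091)·(1−0.824)·m_A, so m_A = 891.07/0.8400 = 1060.8 g/s.
Product F10 = 0.824×1060.8 = 874.08 g/s.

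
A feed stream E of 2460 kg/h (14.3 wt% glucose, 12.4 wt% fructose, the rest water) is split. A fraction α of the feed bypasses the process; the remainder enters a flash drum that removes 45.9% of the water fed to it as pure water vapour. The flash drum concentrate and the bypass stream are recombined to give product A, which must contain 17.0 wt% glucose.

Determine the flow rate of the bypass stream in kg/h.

All 2460×0.143 = 351.78 kg/h of glucose reaches A, so A = 351.78/0.170 = 2069.3 kg/h and vapour = 390.71 kg/h.
The evaporator receives (1−α)·2460 of feed at 0.733 water and removes 0.459 of that water:
0.459×0.733×(1−α)×2460 = 390.71
(1−α) = 390.71/827.66 = 0.4721;  α = 0.5279.
Bypass flow = 0.5279×2460 = 1298.7 kg/h.

1299 kg/h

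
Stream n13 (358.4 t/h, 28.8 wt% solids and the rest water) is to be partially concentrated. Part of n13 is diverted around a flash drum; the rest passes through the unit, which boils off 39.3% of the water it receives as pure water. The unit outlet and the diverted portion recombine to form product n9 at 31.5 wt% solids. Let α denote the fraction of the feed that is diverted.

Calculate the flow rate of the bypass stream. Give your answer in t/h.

248.6 t/h

All 358.4×0.288 = 103.22 t/h of solids reaches n9, so n9 = 103.22/0.315 = 327.68 t/h and vapour = 30.72 t/h.
The evaporator receives (1−α)·358.4 of feed at 0.712 water and removes 0.393 of that water:
0.393×0.712×(1−α)×358.4 = 30.72
(1−α) = 30.72/100.29 = 0.3063;  α = 0.6937.
Bypass flow = 0.6937×358.4 = 248.61 t/h.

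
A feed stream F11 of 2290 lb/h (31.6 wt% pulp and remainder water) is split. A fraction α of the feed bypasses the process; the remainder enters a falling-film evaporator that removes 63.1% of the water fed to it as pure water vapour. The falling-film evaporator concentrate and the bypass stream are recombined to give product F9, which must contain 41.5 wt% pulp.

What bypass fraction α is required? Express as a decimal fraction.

All 2290×0.316 = 723.64 lb/h of pulp reaches F9, so F9 = 723.64/0.415 = 1743.7 lb/h and vapour = 546.29 lb/h.
The evaporator receives (1−α)·2290 of feed at 0.684 water and removes 0.631 of that water:
0.631×0.684×(1−α)×2290 = 546.29
(1−α) = 546.29/988.37 = 0.5527;  α = 0.4473.

0.447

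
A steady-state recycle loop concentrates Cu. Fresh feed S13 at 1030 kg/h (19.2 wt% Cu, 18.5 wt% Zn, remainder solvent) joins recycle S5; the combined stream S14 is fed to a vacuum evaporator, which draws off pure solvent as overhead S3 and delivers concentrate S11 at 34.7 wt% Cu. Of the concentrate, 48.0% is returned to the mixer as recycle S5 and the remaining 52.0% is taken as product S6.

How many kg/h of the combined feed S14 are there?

Overall Cu balance (none leaves overhead): Cu in fresh feed = Cu in product, i.e. 1030×0.192 = (1−0.480)·S11·0.347.
S11 = 197.76/(0.347×0.520) = 1096 kg/h.
Recycle S5 = 0.480×1096 = 526.07 kg/h.
Combined feed S14 = 1030 + 526.07 = 1556.1 kg/h.

1556 kg/h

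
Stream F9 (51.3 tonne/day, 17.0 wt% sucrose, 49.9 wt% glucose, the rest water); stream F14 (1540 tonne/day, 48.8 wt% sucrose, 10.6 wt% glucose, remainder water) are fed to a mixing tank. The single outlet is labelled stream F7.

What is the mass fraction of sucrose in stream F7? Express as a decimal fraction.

Total flow out = 51.3 + 1540 = 1591.3 tonne/day.
sucrose in = 51.3×0.170 + 1540×0.488 = 760.24 tonne/day.
sucrose mass fraction in F7 = 760.24/1591.3 = 0.4777.

0.4777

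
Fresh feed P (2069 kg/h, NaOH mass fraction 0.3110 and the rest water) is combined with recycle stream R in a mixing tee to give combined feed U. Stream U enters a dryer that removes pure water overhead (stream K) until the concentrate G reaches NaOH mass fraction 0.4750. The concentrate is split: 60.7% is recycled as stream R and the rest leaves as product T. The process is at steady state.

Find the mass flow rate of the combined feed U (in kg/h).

Overall NaOH balance (none leaves overhead): NaOH in fresh feed = NaOH in product, i.e. 2069×0.311 = (1−0.607)·G·0.475.
G = 643.46/(0.475×0.393) = 3446.9 kg/h.
Recycle R = 0.607×3446.9 = 2092.3 kg/h.
Combined feed U = 2069 + 2092.3 = 4161.3 kg/h.

4161 kg/h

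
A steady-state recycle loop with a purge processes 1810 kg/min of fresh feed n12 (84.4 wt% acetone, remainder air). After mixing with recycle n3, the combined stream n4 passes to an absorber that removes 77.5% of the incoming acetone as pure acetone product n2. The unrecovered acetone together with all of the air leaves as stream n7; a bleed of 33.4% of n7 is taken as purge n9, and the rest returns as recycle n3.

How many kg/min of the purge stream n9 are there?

air enters only via n12 and leaves only via the purge: 1810×0.156 = 0.334×(air in n7), and the absorber passes all air, so air in n4 = air in n7 = 845.39 kg/min.
acetone in n4: m_A = 1810×0.844 + (1−0.334)·(1−0.775)·m_A, so m_A = 1527.6/0.8502 = 1796.9 kg/min.
n7 = (1−0.775)×1796.9 + 845.39 = 1249.7 kg/min.
Purge n9 = 0.334×1249.7 = 417.4 kg/min.

417.4 kg/min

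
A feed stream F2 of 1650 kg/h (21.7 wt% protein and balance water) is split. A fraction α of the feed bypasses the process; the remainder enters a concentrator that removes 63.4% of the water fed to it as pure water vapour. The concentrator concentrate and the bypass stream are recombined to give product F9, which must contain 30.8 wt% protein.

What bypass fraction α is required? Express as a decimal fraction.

All 1650×0.217 = 358.05 kg/h of protein reaches F9, so F9 = 358.05/0.308 = 1162.5 kg/h and vapour = 487.5 kg/h.
The evaporator receives (1−α)·1650 of feed at 0.783 water and removes 0.634 of that water:
0.634×0.783×(1−α)×1650 = 487.5
(1−α) = 487.5/819.1 = 0.5952;  α = 0.4048.

0.405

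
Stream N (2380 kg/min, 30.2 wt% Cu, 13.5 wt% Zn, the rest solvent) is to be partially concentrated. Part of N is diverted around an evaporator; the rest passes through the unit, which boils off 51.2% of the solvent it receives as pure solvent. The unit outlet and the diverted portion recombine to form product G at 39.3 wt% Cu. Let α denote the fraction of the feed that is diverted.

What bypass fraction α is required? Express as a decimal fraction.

0.197

All 2380×0.302 = 718.76 kg/min of Cu reaches G, so G = 718.76/0.393 = 1828.9 kg/min and vapour = 551.09 kg/min.
The evaporator receives (1−α)·2380 of feed at 0.563 solvent and removes 0.512 of that solvent:
0.512×0.563×(1−α)×2380 = 551.09
(1−α) = 551.09/686.05 = 0.8033;  α = 0.1967.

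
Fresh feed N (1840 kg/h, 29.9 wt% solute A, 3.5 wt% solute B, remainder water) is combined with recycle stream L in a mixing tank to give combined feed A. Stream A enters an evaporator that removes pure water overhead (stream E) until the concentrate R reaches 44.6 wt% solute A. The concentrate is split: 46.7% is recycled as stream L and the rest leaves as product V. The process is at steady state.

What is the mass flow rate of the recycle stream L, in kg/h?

1081 kg/h

Overall solute A balance (none leaves overhead): solute A in fresh feed = solute A in product, i.e. 1840×0.299 = (1−0.467)·R·0.446.
R = 550.16/(0.446×0.533) = 2314.3 kg/h.
Recycle L = 0.467×2314.3 = 1080.8 kg/h.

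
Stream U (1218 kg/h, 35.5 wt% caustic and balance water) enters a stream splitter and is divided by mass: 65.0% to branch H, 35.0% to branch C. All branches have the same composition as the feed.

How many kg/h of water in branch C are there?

275 kg/h

Branch C total = 0.350×1218 = 426.3 kg/h.
water in C = 0.645×426.3 = 274.96 kg/h.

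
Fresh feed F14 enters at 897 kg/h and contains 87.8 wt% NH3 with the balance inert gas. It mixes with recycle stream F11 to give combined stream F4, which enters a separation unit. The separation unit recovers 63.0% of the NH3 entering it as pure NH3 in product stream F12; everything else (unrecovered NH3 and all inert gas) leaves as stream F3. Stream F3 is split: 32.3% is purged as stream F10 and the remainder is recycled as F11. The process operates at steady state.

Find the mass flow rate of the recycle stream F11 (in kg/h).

inert gas enters only via F14 and leaves only via the purge: 897×0.122 = 0.323×(inert gas in F3), and the separation unit passes all inert gas, so inert gas in F4 = inert gas in F3 = 338.8 kg/h.
NH3 in F4: m_A = 897×0.878 + (1−0.323)·(1−0.630)·m_A, so m_A = 787.57/0.7495 = 1050.8 kg/h.
F3 = (1−0.630)×1050.8 + 338.8 = 727.59 kg/h.
Recycle F11 = (1−0.323)×727.59 = 492.58 kg/h.

492.6 kg/h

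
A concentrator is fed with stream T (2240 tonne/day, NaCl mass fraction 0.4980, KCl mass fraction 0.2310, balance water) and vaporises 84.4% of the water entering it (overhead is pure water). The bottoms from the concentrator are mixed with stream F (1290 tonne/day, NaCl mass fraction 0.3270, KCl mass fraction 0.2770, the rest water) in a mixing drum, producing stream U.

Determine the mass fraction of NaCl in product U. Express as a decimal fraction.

0.5095

Vapour removed = 0.844×0.271×2240 = 512.34 tonne/day; concentrate = 1727.7 tonne/day.
NaCl reaching the mixer = 1115.5 (from concentrate) + 1290×0.327 = 1537.3 tonne/day.
Product flow = 1727.7 + 1290 = 3017.7 tonne/day; NaCl fraction = 0.5095.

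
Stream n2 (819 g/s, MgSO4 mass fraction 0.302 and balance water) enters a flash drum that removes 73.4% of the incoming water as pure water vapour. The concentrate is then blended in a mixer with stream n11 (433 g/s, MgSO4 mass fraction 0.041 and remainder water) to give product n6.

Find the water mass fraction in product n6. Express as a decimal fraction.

0.682

Vapour removed = 0.734×0.698×819 = 419.6 g/s; concentrate = 399.4 g/s.
water reaching the mixer = 152.06 (from concentrate) + 433×0.959 = 567.31 g/s.
Product flow = 399.4 + 433 = 832.4 g/s; water fraction = 0.682.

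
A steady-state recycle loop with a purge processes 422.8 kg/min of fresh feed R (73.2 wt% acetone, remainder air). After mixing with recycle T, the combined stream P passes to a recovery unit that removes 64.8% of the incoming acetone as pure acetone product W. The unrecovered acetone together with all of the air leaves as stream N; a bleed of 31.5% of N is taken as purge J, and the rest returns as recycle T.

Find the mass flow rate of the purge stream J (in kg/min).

air enters only via R and leaves only via the purge: 422.8×0.268 = 0.315×(air in N), and the recovery unit passes all air, so air in P = air in N = 359.72 kg/min.
acetone in P: m_A = 422.8×0.732 + (1−0.315)·(1−0.648)·m_A, so m_A = 309.49/0.7589 = 407.82 kg/min.
N = (1−0.648)×407.82 + 359.72 = 503.27 kg/min.
Purge J = 0.315×503.27 = 158.53 kg/min.

158.5 kg/min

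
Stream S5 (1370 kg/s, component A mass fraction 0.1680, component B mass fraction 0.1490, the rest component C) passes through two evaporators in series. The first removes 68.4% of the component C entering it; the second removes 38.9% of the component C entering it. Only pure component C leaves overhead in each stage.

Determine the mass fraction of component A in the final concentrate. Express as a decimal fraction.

component C in feed = 1370×0.683 = 935.71 kg/s.
After stage 1: component C left = (1−0.684)×935.71 = 295.68; stream total = 729.97 kg/s.
After stage 2: component C left = (1−0.389)×295.68 = 180.66; final concentrate = 614.95 kg/s.
component A fraction = 230.16/614.95 = 0.3743.

0.3743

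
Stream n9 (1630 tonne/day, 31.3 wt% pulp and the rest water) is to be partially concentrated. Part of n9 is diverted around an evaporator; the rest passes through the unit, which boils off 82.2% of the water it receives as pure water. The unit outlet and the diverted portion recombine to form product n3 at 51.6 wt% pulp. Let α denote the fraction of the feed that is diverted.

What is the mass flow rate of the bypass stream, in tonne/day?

All 1630×0.313 = 510.19 tonne/day of pulp reaches n3, so n3 = 510.19/0.516 = 988.74 tonne/day and vapour = 641.26 tonne/day.
The evaporator receives (1−α)·1630 of feed at 0.687 water and removes 0.822 of that water:
0.822×0.687×(1−α)×1630 = 641.26
(1−α) = 641.26/920.48 = 0.6967;  α = 0.3033.
Bypass flow = 0.3033×1630 = 494.45 tonne/day.

494.5 tonne/day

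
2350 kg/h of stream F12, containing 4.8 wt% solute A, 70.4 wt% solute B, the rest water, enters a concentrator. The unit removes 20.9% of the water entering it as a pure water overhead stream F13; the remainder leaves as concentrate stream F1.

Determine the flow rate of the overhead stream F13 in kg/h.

water entering = 2350×0.248 = 582.8 kg/h; overhead removed = 0.209×582.8 = 121.81 kg/h.

121.8 kg/h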